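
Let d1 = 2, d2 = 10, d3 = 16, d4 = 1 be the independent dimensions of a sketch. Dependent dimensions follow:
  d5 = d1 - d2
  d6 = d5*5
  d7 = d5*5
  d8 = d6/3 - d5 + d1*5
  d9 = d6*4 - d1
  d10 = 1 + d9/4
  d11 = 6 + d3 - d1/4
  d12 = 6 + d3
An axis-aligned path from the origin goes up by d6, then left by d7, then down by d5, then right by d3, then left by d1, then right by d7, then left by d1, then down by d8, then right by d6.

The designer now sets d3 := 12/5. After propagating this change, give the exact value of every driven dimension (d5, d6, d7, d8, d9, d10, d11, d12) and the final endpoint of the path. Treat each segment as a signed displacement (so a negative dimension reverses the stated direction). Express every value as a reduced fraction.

d5 = -8
d6 = -40
d7 = -40
d8 = 14/3
d9 = -162
d10 = -79/2
d11 = 79/10
d12 = 42/5
endpoint = (-208/5, -110/3)

Apply edit: d3 := 12/5
  d5 = d1 - d2 = -8
  d6 = d5*5 = -40
  d7 = d5*5 = -40
  d8 = d6/3 - d5 + d1*5 = 14/3
  d9 = d6*4 - d1 = -162
  d10 = 1 + d9/4 = -79/2
  d11 = 6 + d3 - d1/4 = 79/10
  d12 = 6 + d3 = 42/5
Walk from origin (0, 0):
  seg 1: up by d6 = -40 → (0, -40)
  seg 2: left by d7 = -40 → (40, -40)
  seg 3: down by d5 = -8 → (40, -32)
  seg 4: right by d3 = 12/5 → (212/5, -32)
  seg 5: left by d1 = 2 → (202/5, -32)
  seg 6: right by d7 = -40 → (2/5, -32)
  seg 7: left by d1 = 2 → (-8/5, -32)
  seg 8: down by d8 = 14/3 → (-8/5, -110/3)
  seg 9: right by d6 = -40 → (-208/5, -110/3)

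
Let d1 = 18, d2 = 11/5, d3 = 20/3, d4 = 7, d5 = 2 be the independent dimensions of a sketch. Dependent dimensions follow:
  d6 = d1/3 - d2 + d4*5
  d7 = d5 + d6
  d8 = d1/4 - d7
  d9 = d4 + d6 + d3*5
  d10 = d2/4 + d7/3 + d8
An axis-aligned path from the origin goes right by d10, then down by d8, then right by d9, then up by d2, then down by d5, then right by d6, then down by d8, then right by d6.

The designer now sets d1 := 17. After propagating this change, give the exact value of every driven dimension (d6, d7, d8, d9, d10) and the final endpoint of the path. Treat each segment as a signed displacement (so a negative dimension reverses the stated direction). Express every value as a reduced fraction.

Apply edit: d1 := 17
  d6 = d1/3 - d2 + d4*5 = 577/15
  d7 = d5 + d6 = 607/15
  d8 = d1/4 - d7 = -2173/60
  d9 = d4 + d6 + d3*5 = 394/5
  d10 = d2/4 + d7/3 + d8 = -998/45
Walk from origin (0, 0):
  seg 1: right by d10 = -998/45 → (-998/45, 0)
  seg 2: down by d8 = -2173/60 → (-998/45, 2173/60)
  seg 3: right by d9 = 394/5 → (2548/45, 2173/60)
  seg 4: up by d2 = 11/5 → (2548/45, 461/12)
  seg 5: down by d5 = 2 → (2548/45, 437/12)
  seg 6: right by d6 = 577/15 → (4279/45, 437/12)
  seg 7: down by d8 = -2173/60 → (4279/45, 2179/30)
  seg 8: right by d6 = 577/15 → (1202/9, 2179/30)

d6 = 577/15
d7 = 607/15
d8 = -2173/60
d9 = 394/5
d10 = -998/45
endpoint = (1202/9, 2179/30)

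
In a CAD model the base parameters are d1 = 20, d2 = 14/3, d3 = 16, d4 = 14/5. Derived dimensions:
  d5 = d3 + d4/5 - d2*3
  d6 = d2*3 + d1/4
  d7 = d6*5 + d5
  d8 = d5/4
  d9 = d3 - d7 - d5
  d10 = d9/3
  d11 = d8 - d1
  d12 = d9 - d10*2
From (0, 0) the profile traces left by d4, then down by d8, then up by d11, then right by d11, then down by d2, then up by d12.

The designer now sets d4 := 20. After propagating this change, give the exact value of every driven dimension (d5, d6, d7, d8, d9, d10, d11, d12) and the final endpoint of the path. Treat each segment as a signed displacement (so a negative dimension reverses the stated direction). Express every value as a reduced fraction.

d5 = 6
d6 = 19
d7 = 101
d8 = 3/2
d9 = -91
d10 = -91/3
d11 = -37/2
d12 = -91/3
endpoint = (-77/2, -55)

Apply edit: d4 := 20
  d5 = d3 + d4/5 - d2*3 = 6
  d6 = d2*3 + d1/4 = 19
  d7 = d6*5 + d5 = 101
  d8 = d5/4 = 3/2
  d9 = d3 - d7 - d5 = -91
  d10 = d9/3 = -91/3
  d11 = d8 - d1 = -37/2
  d12 = d9 - d10*2 = -91/3
Walk from origin (0, 0):
  seg 1: left by d4 = 20 → (-20, 0)
  seg 2: down by d8 = 3/2 → (-20, -3/2)
  seg 3: up by d11 = -37/2 → (-20, -20)
  seg 4: right by d11 = -37/2 → (-77/2, -20)
  seg 5: down by d2 = 14/3 → (-77/2, -74/3)
  seg 6: up by d12 = -91/3 → (-77/2, -55)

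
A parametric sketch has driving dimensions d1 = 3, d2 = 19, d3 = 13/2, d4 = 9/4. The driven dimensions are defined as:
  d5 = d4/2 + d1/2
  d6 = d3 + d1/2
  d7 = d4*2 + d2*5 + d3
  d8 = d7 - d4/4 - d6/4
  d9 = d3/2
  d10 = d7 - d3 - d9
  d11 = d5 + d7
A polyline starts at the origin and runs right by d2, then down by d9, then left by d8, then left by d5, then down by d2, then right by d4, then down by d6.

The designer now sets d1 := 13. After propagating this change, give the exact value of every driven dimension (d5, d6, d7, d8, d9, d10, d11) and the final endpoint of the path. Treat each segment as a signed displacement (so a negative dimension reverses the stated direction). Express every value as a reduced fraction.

Apply edit: d1 := 13
  d5 = d4/2 + d1/2 = 61/8
  d6 = d3 + d1/2 = 13
  d7 = d4*2 + d2*5 + d3 = 106
  d8 = d7 - d4/4 - d6/4 = 1635/16
  d9 = d3/2 = 13/4
  d10 = d7 - d3 - d9 = 385/4
  d11 = d5 + d7 = 909/8
Walk from origin (0, 0):
  seg 1: right by d2 = 19 → (19, 0)
  seg 2: down by d9 = 13/4 → (19, -13/4)
  seg 3: left by d8 = 1635/16 → (-1331/16, -13/4)
  seg 4: left by d5 = 61/8 → (-1453/16, -13/4)
  seg 5: down by d2 = 19 → (-1453/16, -89/4)
  seg 6: right by d4 = 9/4 → (-1417/16, -89/4)
  seg 7: down by d6 = 13 → (-1417/16, -141/4)

d5 = 61/8
d6 = 13
d7 = 106
d8 = 1635/16
d9 = 13/4
d10 = 385/4
d11 = 909/8
endpoint = (-1417/16, -141/4)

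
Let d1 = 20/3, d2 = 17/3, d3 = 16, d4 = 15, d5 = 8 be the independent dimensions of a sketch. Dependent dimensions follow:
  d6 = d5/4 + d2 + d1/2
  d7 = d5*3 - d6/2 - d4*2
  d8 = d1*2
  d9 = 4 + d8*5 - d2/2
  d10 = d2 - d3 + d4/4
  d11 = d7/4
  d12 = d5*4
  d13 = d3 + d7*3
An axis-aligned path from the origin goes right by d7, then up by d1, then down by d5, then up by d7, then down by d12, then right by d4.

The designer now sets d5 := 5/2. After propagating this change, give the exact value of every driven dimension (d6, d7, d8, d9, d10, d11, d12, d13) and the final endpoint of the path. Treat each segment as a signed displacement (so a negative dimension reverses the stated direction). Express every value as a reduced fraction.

d6 = 77/8
d7 = -437/16
d8 = 40/3
d9 = 407/6
d10 = -79/12
d11 = -437/64
d12 = 10
d13 = -1055/16
endpoint = (-197/16, -1591/48)

Apply edit: d5 := 5/2
  d6 = d5/4 + d2 + d1/2 = 77/8
  d7 = d5*3 - d6/2 - d4*2 = -437/16
  d8 = d1*2 = 40/3
  d9 = 4 + d8*5 - d2/2 = 407/6
  d10 = d2 - d3 + d4/4 = -79/12
  d11 = d7/4 = -437/64
  d12 = d5*4 = 10
  d13 = d3 + d7*3 = -1055/16
Walk from origin (0, 0):
  seg 1: right by d7 = -437/16 → (-437/16, 0)
  seg 2: up by d1 = 20/3 → (-437/16, 20/3)
  seg 3: down by d5 = 5/2 → (-437/16, 25/6)
  seg 4: up by d7 = -437/16 → (-437/16, -1111/48)
  seg 5: down by d12 = 10 → (-437/16, -1591/48)
  seg 6: right by d4 = 15 → (-197/16, -1591/48)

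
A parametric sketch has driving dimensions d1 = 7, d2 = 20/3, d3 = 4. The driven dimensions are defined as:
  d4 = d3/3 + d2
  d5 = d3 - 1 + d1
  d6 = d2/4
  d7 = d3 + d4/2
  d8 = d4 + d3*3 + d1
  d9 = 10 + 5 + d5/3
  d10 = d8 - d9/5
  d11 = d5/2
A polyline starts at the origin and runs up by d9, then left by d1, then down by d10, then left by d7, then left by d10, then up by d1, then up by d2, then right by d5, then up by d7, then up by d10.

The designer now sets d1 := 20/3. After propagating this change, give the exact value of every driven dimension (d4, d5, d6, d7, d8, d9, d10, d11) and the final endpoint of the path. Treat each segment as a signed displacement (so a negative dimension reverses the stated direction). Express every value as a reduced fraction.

Apply edit: d1 := 20/3
  d4 = d3/3 + d2 = 8
  d5 = d3 - 1 + d1 = 29/3
  d6 = d2/4 = 5/3
  d7 = d3 + d4/2 = 8
  d8 = d4 + d3*3 + d1 = 80/3
  d9 = 10 + 5 + d5/3 = 164/9
  d10 = d8 - d9/5 = 1036/45
  d11 = d5/2 = 29/6
Walk from origin (0, 0):
  seg 1: up by d9 = 164/9 → (0, 164/9)
  seg 2: left by d1 = 20/3 → (-20/3, 164/9)
  seg 3: down by d10 = 1036/45 → (-20/3, -24/5)
  seg 4: left by d7 = 8 → (-44/3, -24/5)
  seg 5: left by d10 = 1036/45 → (-1696/45, -24/5)
  seg 6: up by d1 = 20/3 → (-1696/45, 28/15)
  seg 7: up by d2 = 20/3 → (-1696/45, 128/15)
  seg 8: right by d5 = 29/3 → (-1261/45, 128/15)
  seg 9: up by d7 = 8 → (-1261/45, 248/15)
  seg 10: up by d10 = 1036/45 → (-1261/45, 356/9)

d4 = 8
d5 = 29/3
d6 = 5/3
d7 = 8
d8 = 80/3
d9 = 164/9
d10 = 1036/45
d11 = 29/6
endpoint = (-1261/45, 356/9)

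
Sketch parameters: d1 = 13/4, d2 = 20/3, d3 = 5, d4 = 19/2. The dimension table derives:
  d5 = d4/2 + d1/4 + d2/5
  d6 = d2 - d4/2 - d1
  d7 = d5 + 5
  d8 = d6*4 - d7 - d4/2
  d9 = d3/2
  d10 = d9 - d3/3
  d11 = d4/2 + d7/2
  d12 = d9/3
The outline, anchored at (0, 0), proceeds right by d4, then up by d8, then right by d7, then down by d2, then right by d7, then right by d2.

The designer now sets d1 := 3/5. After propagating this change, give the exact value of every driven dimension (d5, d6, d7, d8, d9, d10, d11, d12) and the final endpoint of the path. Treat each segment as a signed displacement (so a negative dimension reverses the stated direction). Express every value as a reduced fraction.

d5 = 187/30
d6 = 79/60
d7 = 337/30
d8 = -643/60
d9 = 5/2
d10 = 5/6
d11 = 311/30
d12 = 5/6
endpoint = (1159/30, -1043/60)

Apply edit: d1 := 3/5
  d5 = d4/2 + d1/4 + d2/5 = 187/30
  d6 = d2 - d4/2 - d1 = 79/60
  d7 = d5 + 5 = 337/30
  d8 = d6*4 - d7 - d4/2 = -643/60
  d9 = d3/2 = 5/2
  d10 = d9 - d3/3 = 5/6
  d11 = d4/2 + d7/2 = 311/30
  d12 = d9/3 = 5/6
Walk from origin (0, 0):
  seg 1: right by d4 = 19/2 → (19/2, 0)
  seg 2: up by d8 = -643/60 → (19/2, -643/60)
  seg 3: right by d7 = 337/30 → (311/15, -643/60)
  seg 4: down by d2 = 20/3 → (311/15, -1043/60)
  seg 5: right by d7 = 337/30 → (959/30, -1043/60)
  seg 6: right by d2 = 20/3 → (1159/30, -1043/60)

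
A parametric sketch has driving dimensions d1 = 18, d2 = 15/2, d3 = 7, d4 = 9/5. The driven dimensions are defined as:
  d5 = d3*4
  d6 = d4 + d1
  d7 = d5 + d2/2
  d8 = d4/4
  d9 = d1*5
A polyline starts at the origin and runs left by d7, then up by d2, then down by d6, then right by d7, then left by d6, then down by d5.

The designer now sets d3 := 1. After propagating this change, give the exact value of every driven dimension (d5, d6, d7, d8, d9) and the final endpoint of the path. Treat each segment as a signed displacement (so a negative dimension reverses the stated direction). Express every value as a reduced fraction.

Apply edit: d3 := 1
  d5 = d3*4 = 4
  d6 = d4 + d1 = 99/5
  d7 = d5 + d2/2 = 31/4
  d8 = d4/4 = 9/20
  d9 = d1*5 = 90
Walk from origin (0, 0):
  seg 1: left by d7 = 31/4 → (-31/4, 0)
  seg 2: up by d2 = 15/2 → (-31/4, 15/2)
  seg 3: down by d6 = 99/5 → (-31/4, -123/10)
  seg 4: right by d7 = 31/4 → (0, -123/10)
  seg 5: left by d6 = 99/5 → (-99/5, -123/10)
  seg 6: down by d5 = 4 → (-99/5, -163/10)

d5 = 4
d6 = 99/5
d7 = 31/4
d8 = 9/20
d9 = 90
endpoint = (-99/5, -163/10)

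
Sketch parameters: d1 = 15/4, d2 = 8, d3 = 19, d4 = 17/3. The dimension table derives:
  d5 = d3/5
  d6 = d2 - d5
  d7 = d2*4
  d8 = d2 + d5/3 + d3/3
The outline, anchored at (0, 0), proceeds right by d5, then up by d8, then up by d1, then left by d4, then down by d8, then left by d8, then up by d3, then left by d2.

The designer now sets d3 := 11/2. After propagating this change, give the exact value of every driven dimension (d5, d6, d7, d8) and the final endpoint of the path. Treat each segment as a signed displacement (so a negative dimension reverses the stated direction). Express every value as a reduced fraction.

Apply edit: d3 := 11/2
  d5 = d3/5 = 11/10
  d6 = d2 - d5 = 69/10
  d7 = d2*4 = 32
  d8 = d2 + d5/3 + d3/3 = 51/5
Walk from origin (0, 0):
  seg 1: right by d5 = 11/10 → (11/10, 0)
  seg 2: up by d8 = 51/5 → (11/10, 51/5)
  seg 3: up by d1 = 15/4 → (11/10, 279/20)
  seg 4: left by d4 = 17/3 → (-137/30, 279/20)
  seg 5: down by d8 = 51/5 → (-137/30, 15/4)
  seg 6: left by d8 = 51/5 → (-443/30, 15/4)
  seg 7: up by d3 = 11/2 → (-443/30, 37/4)
  seg 8: left by d2 = 8 → (-683/30, 37/4)

d5 = 11/10
d6 = 69/10
d7 = 32
d8 = 51/5
endpoint = (-683/30, 37/4)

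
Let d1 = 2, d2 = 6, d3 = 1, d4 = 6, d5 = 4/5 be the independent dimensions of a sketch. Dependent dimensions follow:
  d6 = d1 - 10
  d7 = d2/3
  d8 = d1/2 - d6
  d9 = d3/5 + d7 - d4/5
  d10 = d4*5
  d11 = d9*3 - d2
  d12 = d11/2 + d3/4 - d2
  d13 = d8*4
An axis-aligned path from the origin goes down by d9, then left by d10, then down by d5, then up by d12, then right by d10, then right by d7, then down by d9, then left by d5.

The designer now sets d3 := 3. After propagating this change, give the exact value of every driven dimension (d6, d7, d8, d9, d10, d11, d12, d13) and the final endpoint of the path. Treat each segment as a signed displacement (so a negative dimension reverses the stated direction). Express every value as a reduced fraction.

Apply edit: d3 := 3
  d6 = d1 - 10 = -8
  d7 = d2/3 = 2
  d8 = d1/2 - d6 = 9
  d9 = d3/5 + d7 - d4/5 = 7/5
  d10 = d4*5 = 30
  d11 = d9*3 - d2 = -9/5
  d12 = d11/2 + d3/4 - d2 = -123/20
  d13 = d8*4 = 36
Walk from origin (0, 0):
  seg 1: down by d9 = 7/5 → (0, -7/5)
  seg 2: left by d10 = 30 → (-30, -7/5)
  seg 3: down by d5 = 4/5 → (-30, -11/5)
  seg 4: up by d12 = -123/20 → (-30, -167/20)
  seg 5: right by d10 = 30 → (0, -167/20)
  seg 6: right by d7 = 2 → (2, -167/20)
  seg 7: down by d9 = 7/5 → (2, -39/4)
  seg 8: left by d5 = 4/5 → (6/5, -39/4)

d6 = -8
d7 = 2
d8 = 9
d9 = 7/5
d10 = 30
d11 = -9/5
d12 = -123/20
d13 = 36
endpoint = (6/5, -39/4)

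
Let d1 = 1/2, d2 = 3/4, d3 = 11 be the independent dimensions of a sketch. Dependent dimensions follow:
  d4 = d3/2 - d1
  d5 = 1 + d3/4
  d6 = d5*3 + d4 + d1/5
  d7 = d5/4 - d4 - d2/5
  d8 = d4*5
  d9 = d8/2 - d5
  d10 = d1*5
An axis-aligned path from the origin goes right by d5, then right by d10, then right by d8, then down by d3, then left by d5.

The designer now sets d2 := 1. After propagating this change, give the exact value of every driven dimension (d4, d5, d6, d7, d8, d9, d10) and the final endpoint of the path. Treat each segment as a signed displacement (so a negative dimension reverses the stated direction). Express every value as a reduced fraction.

d4 = 5
d5 = 15/4
d6 = 327/20
d7 = -341/80
d8 = 25
d9 = 35/4
d10 = 5/2
endpoint = (55/2, -11)

Apply edit: d2 := 1
  d4 = d3/2 - d1 = 5
  d5 = 1 + d3/4 = 15/4
  d6 = d5*3 + d4 + d1/5 = 327/20
  d7 = d5/4 - d4 - d2/5 = -341/80
  d8 = d4*5 = 25
  d9 = d8/2 - d5 = 35/4
  d10 = d1*5 = 5/2
Walk from origin (0, 0):
  seg 1: right by d5 = 15/4 → (15/4, 0)
  seg 2: right by d10 = 5/2 → (25/4, 0)
  seg 3: right by d8 = 25 → (125/4, 0)
  seg 4: down by d3 = 11 → (125/4, -11)
  seg 5: left by d5 = 15/4 → (55/2, -11)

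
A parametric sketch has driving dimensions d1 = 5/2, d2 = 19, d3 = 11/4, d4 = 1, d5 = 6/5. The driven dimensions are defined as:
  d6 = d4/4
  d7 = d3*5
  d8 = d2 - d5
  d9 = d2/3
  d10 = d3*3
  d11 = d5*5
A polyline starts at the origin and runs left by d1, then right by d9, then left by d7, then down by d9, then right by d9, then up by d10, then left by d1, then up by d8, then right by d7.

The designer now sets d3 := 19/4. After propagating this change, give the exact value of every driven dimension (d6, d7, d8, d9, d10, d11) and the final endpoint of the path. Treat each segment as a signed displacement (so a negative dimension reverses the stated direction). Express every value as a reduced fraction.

d6 = 1/4
d7 = 95/4
d8 = 89/5
d9 = 19/3
d10 = 57/4
d11 = 6
endpoint = (23/3, 1543/60)

Apply edit: d3 := 19/4
  d6 = d4/4 = 1/4
  d7 = d3*5 = 95/4
  d8 = d2 - d5 = 89/5
  d9 = d2/3 = 19/3
  d10 = d3*3 = 57/4
  d11 = d5*5 = 6
Walk from origin (0, 0):
  seg 1: left by d1 = 5/2 → (-5/2, 0)
  seg 2: right by d9 = 19/3 → (23/6, 0)
  seg 3: left by d7 = 95/4 → (-239/12, 0)
  seg 4: down by d9 = 19/3 → (-239/12, -19/3)
  seg 5: right by d9 = 19/3 → (-163/12, -19/3)
  seg 6: up by d10 = 57/4 → (-163/12, 95/12)
  seg 7: left by d1 = 5/2 → (-193/12, 95/12)
  seg 8: up by d8 = 89/5 → (-193/12, 1543/60)
  seg 9: right by d7 = 95/4 → (23/3, 1543/60)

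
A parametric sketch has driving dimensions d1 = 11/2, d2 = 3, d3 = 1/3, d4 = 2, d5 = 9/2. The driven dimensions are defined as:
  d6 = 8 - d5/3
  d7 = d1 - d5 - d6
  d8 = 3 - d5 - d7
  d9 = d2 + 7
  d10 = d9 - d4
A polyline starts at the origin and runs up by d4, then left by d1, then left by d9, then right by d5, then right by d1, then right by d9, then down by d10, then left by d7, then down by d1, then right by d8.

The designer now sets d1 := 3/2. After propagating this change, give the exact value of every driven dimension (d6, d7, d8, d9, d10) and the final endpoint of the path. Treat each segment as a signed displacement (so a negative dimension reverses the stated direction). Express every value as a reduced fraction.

d6 = 13/2
d7 = -19/2
d8 = 8
d9 = 10
d10 = 8
endpoint = (22, -15/2)

Apply edit: d1 := 3/2
  d6 = 8 - d5/3 = 13/2
  d7 = d1 - d5 - d6 = -19/2
  d8 = 3 - d5 - d7 = 8
  d9 = d2 + 7 = 10
  d10 = d9 - d4 = 8
Walk from origin (0, 0):
  seg 1: up by d4 = 2 → (0, 2)
  seg 2: left by d1 = 3/2 → (-3/2, 2)
  seg 3: left by d9 = 10 → (-23/2, 2)
  seg 4: right by d5 = 9/2 → (-7, 2)
  seg 5: right by d1 = 3/2 → (-11/2, 2)
  seg 6: right by d9 = 10 → (9/2, 2)
  seg 7: down by d10 = 8 → (9/2, -6)
  seg 8: left by d7 = -19/2 → (14, -6)
  seg 9: down by d1 = 3/2 → (14, -15/2)
  seg 10: right by d8 = 8 → (22, -15/2)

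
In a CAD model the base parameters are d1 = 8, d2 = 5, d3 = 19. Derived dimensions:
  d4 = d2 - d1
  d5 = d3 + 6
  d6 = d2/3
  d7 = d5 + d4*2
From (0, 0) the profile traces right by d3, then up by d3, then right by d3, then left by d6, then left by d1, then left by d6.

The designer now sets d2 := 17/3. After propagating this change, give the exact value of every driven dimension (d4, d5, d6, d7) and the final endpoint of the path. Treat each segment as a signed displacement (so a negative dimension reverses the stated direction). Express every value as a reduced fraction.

Apply edit: d2 := 17/3
  d4 = d2 - d1 = -7/3
  d5 = d3 + 6 = 25
  d6 = d2/3 = 17/9
  d7 = d5 + d4*2 = 61/3
Walk from origin (0, 0):
  seg 1: right by d3 = 19 → (19, 0)
  seg 2: up by d3 = 19 → (19, 19)
  seg 3: right by d3 = 19 → (38, 19)
  seg 4: left by d6 = 17/9 → (325/9, 19)
  seg 5: left by d1 = 8 → (253/9, 19)
  seg 6: left by d6 = 17/9 → (236/9, 19)

d4 = -7/3
d5 = 25
d6 = 17/9
d7 = 61/3
endpoint = (236/9, 19)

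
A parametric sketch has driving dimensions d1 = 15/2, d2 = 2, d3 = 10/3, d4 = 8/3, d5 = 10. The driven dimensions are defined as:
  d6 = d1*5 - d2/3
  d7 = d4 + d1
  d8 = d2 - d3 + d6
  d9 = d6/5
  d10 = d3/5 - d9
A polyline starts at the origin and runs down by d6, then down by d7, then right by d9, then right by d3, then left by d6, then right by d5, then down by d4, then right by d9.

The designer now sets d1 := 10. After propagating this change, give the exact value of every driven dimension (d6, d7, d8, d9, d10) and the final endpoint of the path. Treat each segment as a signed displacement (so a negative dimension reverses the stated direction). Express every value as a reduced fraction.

Apply edit: d1 := 10
  d6 = d1*5 - d2/3 = 148/3
  d7 = d4 + d1 = 38/3
  d8 = d2 - d3 + d6 = 48
  d9 = d6/5 = 148/15
  d10 = d3/5 - d9 = -46/5
Walk from origin (0, 0):
  seg 1: down by d6 = 148/3 → (0, -148/3)
  seg 2: down by d7 = 38/3 → (0, -62)
  seg 3: right by d9 = 148/15 → (148/15, -62)
  seg 4: right by d3 = 10/3 → (66/5, -62)
  seg 5: left by d6 = 148/3 → (-542/15, -62)
  seg 6: right by d5 = 10 → (-392/15, -62)
  seg 7: down by d4 = 8/3 → (-392/15, -194/3)
  seg 8: right by d9 = 148/15 → (-244/15, -194/3)

d6 = 148/3
d7 = 38/3
d8 = 48
d9 = 148/15
d10 = -46/5
endpoint = (-244/15, -194/3)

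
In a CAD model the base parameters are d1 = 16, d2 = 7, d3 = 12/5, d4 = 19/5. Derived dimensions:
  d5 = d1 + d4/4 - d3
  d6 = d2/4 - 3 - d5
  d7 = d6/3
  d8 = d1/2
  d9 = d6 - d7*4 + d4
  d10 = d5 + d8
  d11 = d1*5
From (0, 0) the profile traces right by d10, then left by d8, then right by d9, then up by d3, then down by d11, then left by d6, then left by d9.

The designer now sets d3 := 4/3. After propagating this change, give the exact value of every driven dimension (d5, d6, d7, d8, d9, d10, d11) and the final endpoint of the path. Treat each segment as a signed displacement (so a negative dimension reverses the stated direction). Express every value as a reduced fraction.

Apply edit: d3 := 4/3
  d5 = d1 + d4/4 - d3 = 937/60
  d6 = d2/4 - 3 - d5 = -253/15
  d7 = d6/3 = -253/45
  d8 = d1/2 = 8
  d9 = d6 - d7*4 + d4 = 424/45
  d10 = d5 + d8 = 1417/60
  d11 = d1*5 = 80
Walk from origin (0, 0):
  seg 1: right by d10 = 1417/60 → (1417/60, 0)
  seg 2: left by d8 = 8 → (937/60, 0)
  seg 3: right by d9 = 424/45 → (4507/180, 0)
  seg 4: up by d3 = 4/3 → (4507/180, 4/3)
  seg 5: down by d11 = 80 → (4507/180, -236/3)
  seg 6: left by d6 = -253/15 → (7543/180, -236/3)
  seg 7: left by d9 = 424/45 → (1949/60, -236/3)

d5 = 937/60
d6 = -253/15
d7 = -253/45
d8 = 8
d9 = 424/45
d10 = 1417/60
d11 = 80
endpoint = (1949/60, -236/3)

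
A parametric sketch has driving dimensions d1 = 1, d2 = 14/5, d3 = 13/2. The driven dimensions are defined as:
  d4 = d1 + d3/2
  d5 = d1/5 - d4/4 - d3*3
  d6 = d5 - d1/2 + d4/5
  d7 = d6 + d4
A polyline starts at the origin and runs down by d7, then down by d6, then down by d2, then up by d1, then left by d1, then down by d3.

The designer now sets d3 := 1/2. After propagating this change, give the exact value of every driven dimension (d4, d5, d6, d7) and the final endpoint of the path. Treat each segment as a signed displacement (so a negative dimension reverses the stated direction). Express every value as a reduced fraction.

d4 = 5/4
d5 = -129/80
d6 = -149/80
d7 = -49/80
endpoint = (-1, 7/40)

Apply edit: d3 := 1/2
  d4 = d1 + d3/2 = 5/4
  d5 = d1/5 - d4/4 - d3*3 = -129/80
  d6 = d5 - d1/2 + d4/5 = -149/80
  d7 = d6 + d4 = -49/80
Walk from origin (0, 0):
  seg 1: down by d7 = -49/80 → (0, 49/80)
  seg 2: down by d6 = -149/80 → (0, 99/40)
  seg 3: down by d2 = 14/5 → (0, -13/40)
  seg 4: up by d1 = 1 → (0, 27/40)
  seg 5: left by d1 = 1 → (-1, 27/40)
  seg 6: down by d3 = 1/2 → (-1, 7/40)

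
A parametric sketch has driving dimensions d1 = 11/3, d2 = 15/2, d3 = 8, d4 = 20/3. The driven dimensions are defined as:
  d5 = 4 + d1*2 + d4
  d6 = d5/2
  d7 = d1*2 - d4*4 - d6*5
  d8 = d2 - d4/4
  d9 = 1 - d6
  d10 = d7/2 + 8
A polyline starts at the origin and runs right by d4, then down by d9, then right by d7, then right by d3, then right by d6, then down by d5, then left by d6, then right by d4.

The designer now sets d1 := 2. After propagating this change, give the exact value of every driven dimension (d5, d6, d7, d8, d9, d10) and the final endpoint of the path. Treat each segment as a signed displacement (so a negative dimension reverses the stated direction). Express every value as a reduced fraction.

d5 = 44/3
d6 = 22/3
d7 = -178/3
d8 = 35/6
d9 = -19/3
d10 = -65/3
endpoint = (-38, -25/3)

Apply edit: d1 := 2
  d5 = 4 + d1*2 + d4 = 44/3
  d6 = d5/2 = 22/3
  d7 = d1*2 - d4*4 - d6*5 = -178/3
  d8 = d2 - d4/4 = 35/6
  d9 = 1 - d6 = -19/3
  d10 = d7/2 + 8 = -65/3
Walk from origin (0, 0):
  seg 1: right by d4 = 20/3 → (20/3, 0)
  seg 2: down by d9 = -19/3 → (20/3, 19/3)
  seg 3: right by d7 = -178/3 → (-158/3, 19/3)
  seg 4: right by d3 = 8 → (-134/3, 19/3)
  seg 5: right by d6 = 22/3 → (-112/3, 19/3)
  seg 6: down by d5 = 44/3 → (-112/3, -25/3)
  seg 7: left by d6 = 22/3 → (-134/3, -25/3)
  seg 8: right by d4 = 20/3 → (-38, -25/3)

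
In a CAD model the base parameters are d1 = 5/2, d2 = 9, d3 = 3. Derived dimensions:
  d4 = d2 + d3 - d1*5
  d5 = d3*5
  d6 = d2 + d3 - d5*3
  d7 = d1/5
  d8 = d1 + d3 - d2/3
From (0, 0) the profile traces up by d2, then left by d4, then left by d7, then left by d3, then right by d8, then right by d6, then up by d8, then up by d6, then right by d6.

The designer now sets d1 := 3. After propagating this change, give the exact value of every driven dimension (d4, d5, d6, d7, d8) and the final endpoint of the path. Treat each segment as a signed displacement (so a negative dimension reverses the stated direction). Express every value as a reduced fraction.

d4 = -3
d5 = 15
d6 = -33
d7 = 3/5
d8 = 3
endpoint = (-318/5, -21)

Apply edit: d1 := 3
  d4 = d2 + d3 - d1*5 = -3
  d5 = d3*5 = 15
  d6 = d2 + d3 - d5*3 = -33
  d7 = d1/5 = 3/5
  d8 = d1 + d3 - d2/3 = 3
Walk from origin (0, 0):
  seg 1: up by d2 = 9 → (0, 9)
  seg 2: left by d4 = -3 → (3, 9)
  seg 3: left by d7 = 3/5 → (12/5, 9)
  seg 4: left by d3 = 3 → (-3/5, 9)
  seg 5: right by d8 = 3 → (12/5, 9)
  seg 6: right by d6 = -33 → (-153/5, 9)
  seg 7: up by d8 = 3 → (-153/5, 12)
  seg 8: up by d6 = -33 → (-153/5, -21)
  seg 9: right by d6 = -33 → (-318/5, -21)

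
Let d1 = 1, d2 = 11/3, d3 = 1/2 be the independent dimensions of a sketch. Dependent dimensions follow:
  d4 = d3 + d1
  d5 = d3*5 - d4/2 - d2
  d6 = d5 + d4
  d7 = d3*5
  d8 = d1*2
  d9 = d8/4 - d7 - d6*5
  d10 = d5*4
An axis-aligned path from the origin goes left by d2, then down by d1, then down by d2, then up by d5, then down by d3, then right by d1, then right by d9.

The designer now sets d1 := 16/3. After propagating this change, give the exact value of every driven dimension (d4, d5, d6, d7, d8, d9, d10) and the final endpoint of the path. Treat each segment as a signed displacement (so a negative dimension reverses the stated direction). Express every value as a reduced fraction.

Apply edit: d1 := 16/3
  d4 = d3 + d1 = 35/6
  d5 = d3*5 - d4/2 - d2 = -49/12
  d6 = d5 + d4 = 7/4
  d7 = d3*5 = 5/2
  d8 = d1*2 = 32/3
  d9 = d8/4 - d7 - d6*5 = -103/12
  d10 = d5*4 = -49/3
Walk from origin (0, 0):
  seg 1: left by d2 = 11/3 → (-11/3, 0)
  seg 2: down by d1 = 16/3 → (-11/3, -16/3)
  seg 3: down by d2 = 11/3 → (-11/3, -9)
  seg 4: up by d5 = -49/12 → (-11/3, -157/12)
  seg 5: down by d3 = 1/2 → (-11/3, -163/12)
  seg 6: right by d1 = 16/3 → (5/3, -163/12)
  seg 7: right by d9 = -103/12 → (-83/12, -163/12)

d4 = 35/6
d5 = -49/12
d6 = 7/4
d7 = 5/2
d8 = 32/3
d9 = -103/12
d10 = -49/3
endpoint = (-83/12, -163/12)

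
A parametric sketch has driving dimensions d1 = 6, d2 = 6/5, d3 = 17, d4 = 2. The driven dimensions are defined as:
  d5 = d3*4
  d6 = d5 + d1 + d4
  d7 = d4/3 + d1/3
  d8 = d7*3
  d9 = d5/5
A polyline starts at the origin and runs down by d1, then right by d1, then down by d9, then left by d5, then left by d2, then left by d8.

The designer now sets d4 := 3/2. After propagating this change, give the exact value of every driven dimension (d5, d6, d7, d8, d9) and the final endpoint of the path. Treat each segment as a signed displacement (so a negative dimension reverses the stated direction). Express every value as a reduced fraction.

d5 = 68
d6 = 151/2
d7 = 5/2
d8 = 15/2
d9 = 68/5
endpoint = (-707/10, -98/5)

Apply edit: d4 := 3/2
  d5 = d3*4 = 68
  d6 = d5 + d1 + d4 = 151/2
  d7 = d4/3 + d1/3 = 5/2
  d8 = d7*3 = 15/2
  d9 = d5/5 = 68/5
Walk from origin (0, 0):
  seg 1: down by d1 = 6 → (0, -6)
  seg 2: right by d1 = 6 → (6, -6)
  seg 3: down by d9 = 68/5 → (6, -98/5)
  seg 4: left by d5 = 68 → (-62, -98/5)
  seg 5: left by d2 = 6/5 → (-316/5, -98/5)
  seg 6: left by d8 = 15/2 → (-707/10, -98/5)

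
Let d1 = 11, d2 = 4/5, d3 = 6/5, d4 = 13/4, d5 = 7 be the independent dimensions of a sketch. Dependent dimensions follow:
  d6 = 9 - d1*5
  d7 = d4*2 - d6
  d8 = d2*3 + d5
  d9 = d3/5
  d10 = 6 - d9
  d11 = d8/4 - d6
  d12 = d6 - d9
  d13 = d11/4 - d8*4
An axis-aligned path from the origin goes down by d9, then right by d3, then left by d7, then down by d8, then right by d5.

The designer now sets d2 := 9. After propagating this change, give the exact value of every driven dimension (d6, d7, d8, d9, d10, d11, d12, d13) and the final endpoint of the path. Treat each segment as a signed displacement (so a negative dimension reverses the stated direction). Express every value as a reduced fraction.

d6 = -46
d7 = 105/2
d8 = 34
d9 = 6/25
d10 = 144/25
d11 = 109/2
d12 = -1156/25
d13 = -979/8
endpoint = (-443/10, -856/25)

Apply edit: d2 := 9
  d6 = 9 - d1*5 = -46
  d7 = d4*2 - d6 = 105/2
  d8 = d2*3 + d5 = 34
  d9 = d3/5 = 6/25
  d10 = 6 - d9 = 144/25
  d11 = d8/4 - d6 = 109/2
  d12 = d6 - d9 = -1156/25
  d13 = d11/4 - d8*4 = -979/8
Walk from origin (0, 0):
  seg 1: down by d9 = 6/25 → (0, -6/25)
  seg 2: right by d3 = 6/5 → (6/5, -6/25)
  seg 3: left by d7 = 105/2 → (-513/10, -6/25)
  seg 4: down by d8 = 34 → (-513/10, -856/25)
  seg 5: right by d5 = 7 → (-443/10, -856/25)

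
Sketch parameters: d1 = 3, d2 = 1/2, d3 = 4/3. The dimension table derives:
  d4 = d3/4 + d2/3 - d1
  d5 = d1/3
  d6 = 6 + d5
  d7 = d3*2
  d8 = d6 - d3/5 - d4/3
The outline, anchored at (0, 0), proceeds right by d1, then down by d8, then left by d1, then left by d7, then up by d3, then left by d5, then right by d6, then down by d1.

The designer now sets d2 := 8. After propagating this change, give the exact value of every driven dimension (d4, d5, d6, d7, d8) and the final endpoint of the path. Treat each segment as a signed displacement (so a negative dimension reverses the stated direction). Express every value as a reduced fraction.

Apply edit: d2 := 8
  d4 = d3/4 + d2/3 - d1 = 0
  d5 = d1/3 = 1
  d6 = 6 + d5 = 7
  d7 = d3*2 = 8/3
  d8 = d6 - d3/5 - d4/3 = 101/15
Walk from origin (0, 0):
  seg 1: right by d1 = 3 → (3, 0)
  seg 2: down by d8 = 101/15 → (3, -101/15)
  seg 3: left by d1 = 3 → (0, -101/15)
  seg 4: left by d7 = 8/3 → (-8/3, -101/15)
  seg 5: up by d3 = 4/3 → (-8/3, -27/5)
  seg 6: left by d5 = 1 → (-11/3, -27/5)
  seg 7: right by d6 = 7 → (10/3, -27/5)
  seg 8: down by d1 = 3 → (10/3, -42/5)

d4 = 0
d5 = 1
d6 = 7
d7 = 8/3
d8 = 101/15
endpoint = (10/3, -42/5)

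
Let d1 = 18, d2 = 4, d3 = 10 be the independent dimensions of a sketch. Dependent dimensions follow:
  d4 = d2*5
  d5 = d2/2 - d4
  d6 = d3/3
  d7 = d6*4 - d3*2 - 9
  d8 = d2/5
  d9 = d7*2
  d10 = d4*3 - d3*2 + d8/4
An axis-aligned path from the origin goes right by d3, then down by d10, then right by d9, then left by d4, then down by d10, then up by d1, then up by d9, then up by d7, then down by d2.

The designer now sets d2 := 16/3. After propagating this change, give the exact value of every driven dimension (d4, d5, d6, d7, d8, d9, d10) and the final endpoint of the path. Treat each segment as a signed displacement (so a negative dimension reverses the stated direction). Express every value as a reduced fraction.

Apply edit: d2 := 16/3
  d4 = d2*5 = 80/3
  d5 = d2/2 - d4 = -24
  d6 = d3/3 = 10/3
  d7 = d6*4 - d3*2 - 9 = -47/3
  d8 = d2/5 = 16/15
  d9 = d7*2 = -94/3
  d10 = d4*3 - d3*2 + d8/4 = 904/15
Walk from origin (0, 0):
  seg 1: right by d3 = 10 → (10, 0)
  seg 2: down by d10 = 904/15 → (10, -904/15)
  seg 3: right by d9 = -94/3 → (-64/3, -904/15)
  seg 4: left by d4 = 80/3 → (-48, -904/15)
  seg 5: down by d10 = 904/15 → (-48, -1808/15)
  seg 6: up by d1 = 18 → (-48, -1538/15)
  seg 7: up by d9 = -94/3 → (-48, -2008/15)
  seg 8: up by d7 = -47/3 → (-48, -2243/15)
  seg 9: down by d2 = 16/3 → (-48, -2323/15)

d4 = 80/3
d5 = -24
d6 = 10/3
d7 = -47/3
d8 = 16/15
d9 = -94/3
d10 = 904/15
endpoint = (-48, -2323/15)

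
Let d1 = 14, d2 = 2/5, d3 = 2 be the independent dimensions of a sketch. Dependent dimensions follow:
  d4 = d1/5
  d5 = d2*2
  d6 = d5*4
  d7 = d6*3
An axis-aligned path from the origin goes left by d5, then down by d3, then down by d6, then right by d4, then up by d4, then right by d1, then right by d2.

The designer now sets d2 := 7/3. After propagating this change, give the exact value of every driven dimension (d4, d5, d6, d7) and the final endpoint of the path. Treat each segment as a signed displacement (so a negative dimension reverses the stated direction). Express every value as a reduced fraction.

d4 = 14/5
d5 = 14/3
d6 = 56/3
d7 = 56
endpoint = (217/15, -268/15)

Apply edit: d2 := 7/3
  d4 = d1/5 = 14/5
  d5 = d2*2 = 14/3
  d6 = d5*4 = 56/3
  d7 = d6*3 = 56
Walk from origin (0, 0):
  seg 1: left by d5 = 14/3 → (-14/3, 0)
  seg 2: down by d3 = 2 → (-14/3, -2)
  seg 3: down by d6 = 56/3 → (-14/3, -62/3)
  seg 4: right by d4 = 14/5 → (-28/15, -62/3)
  seg 5: up by d4 = 14/5 → (-28/15, -268/15)
  seg 6: right by d1 = 14 → (182/15, -268/15)
  seg 7: right by d2 = 7/3 → (217/15, -268/15)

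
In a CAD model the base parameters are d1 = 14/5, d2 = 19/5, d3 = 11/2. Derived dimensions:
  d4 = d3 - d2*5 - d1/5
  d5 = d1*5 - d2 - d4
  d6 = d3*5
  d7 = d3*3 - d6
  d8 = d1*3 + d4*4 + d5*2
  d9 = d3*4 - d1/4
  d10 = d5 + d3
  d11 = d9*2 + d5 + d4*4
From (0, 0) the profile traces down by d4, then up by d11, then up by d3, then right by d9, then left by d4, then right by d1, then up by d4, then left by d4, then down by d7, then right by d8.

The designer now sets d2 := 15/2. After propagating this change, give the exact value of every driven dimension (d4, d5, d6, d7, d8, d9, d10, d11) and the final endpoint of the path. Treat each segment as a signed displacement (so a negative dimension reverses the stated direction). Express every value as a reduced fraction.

d4 = -814/25
d5 = 1953/50
d6 = 55/2
d7 = -11
d8 = -1093/25
d9 = 213/10
d10 = 1114/25
d11 = -2429/50
endpoint = (91/2, -802/25)

Apply edit: d2 := 15/2
  d4 = d3 - d2*5 - d1/5 = -814/25
  d5 = d1*5 - d2 - d4 = 1953/50
  d6 = d3*5 = 55/2
  d7 = d3*3 - d6 = -11
  d8 = d1*3 + d4*4 + d5*2 = -1093/25
  d9 = d3*4 - d1/4 = 213/10
  d10 = d5 + d3 = 1114/25
  d11 = d9*2 + d5 + d4*4 = -2429/50
Walk from origin (0, 0):
  seg 1: down by d4 = -814/25 → (0, 814/25)
  seg 2: up by d11 = -2429/50 → (0, -801/50)
  seg 3: up by d3 = 11/2 → (0, -263/25)
  seg 4: right by d9 = 213/10 → (213/10, -263/25)
  seg 5: left by d4 = -814/25 → (2693/50, -263/25)
  seg 6: right by d1 = 14/5 → (2833/50, -263/25)
  seg 7: up by d4 = -814/25 → (2833/50, -1077/25)
  seg 8: left by d4 = -814/25 → (4461/50, -1077/25)
  seg 9: down by d7 = -11 → (4461/50, -802/25)
  seg 10: right by d8 = -1093/25 → (91/2, -802/25)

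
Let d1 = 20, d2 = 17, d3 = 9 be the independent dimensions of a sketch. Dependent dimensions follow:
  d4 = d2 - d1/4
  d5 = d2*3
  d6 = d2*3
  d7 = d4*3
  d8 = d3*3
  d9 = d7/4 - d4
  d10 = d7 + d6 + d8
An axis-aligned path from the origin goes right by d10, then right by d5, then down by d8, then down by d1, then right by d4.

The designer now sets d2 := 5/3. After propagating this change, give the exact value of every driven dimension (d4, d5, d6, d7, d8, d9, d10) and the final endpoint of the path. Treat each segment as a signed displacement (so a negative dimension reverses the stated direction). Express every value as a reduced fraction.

Apply edit: d2 := 5/3
  d4 = d2 - d1/4 = -10/3
  d5 = d2*3 = 5
  d6 = d2*3 = 5
  d7 = d4*3 = -10
  d8 = d3*3 = 27
  d9 = d7/4 - d4 = 5/6
  d10 = d7 + d6 + d8 = 22
Walk from origin (0, 0):
  seg 1: right by d10 = 22 → (22, 0)
  seg 2: right by d5 = 5 → (27, 0)
  seg 3: down by d8 = 27 → (27, -27)
  seg 4: down by d1 = 20 → (27, -47)
  seg 5: right by d4 = -10/3 → (71/3, -47)

d4 = -10/3
d5 = 5
d6 = 5
d7 = -10
d8 = 27
d9 = 5/6
d10 = 22
endpoint = (71/3, -47)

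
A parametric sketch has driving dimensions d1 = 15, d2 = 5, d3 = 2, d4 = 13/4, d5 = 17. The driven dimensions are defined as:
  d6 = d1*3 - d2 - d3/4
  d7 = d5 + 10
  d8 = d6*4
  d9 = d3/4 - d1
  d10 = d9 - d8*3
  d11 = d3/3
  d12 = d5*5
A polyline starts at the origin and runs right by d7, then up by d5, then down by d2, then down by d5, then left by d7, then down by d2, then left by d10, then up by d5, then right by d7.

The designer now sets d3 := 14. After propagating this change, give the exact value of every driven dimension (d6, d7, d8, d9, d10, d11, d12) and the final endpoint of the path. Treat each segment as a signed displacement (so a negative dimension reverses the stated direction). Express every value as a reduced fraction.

Apply edit: d3 := 14
  d6 = d1*3 - d2 - d3/4 = 73/2
  d7 = d5 + 10 = 27
  d8 = d6*4 = 146
  d9 = d3/4 - d1 = -23/2
  d10 = d9 - d8*3 = -899/2
  d11 = d3/3 = 14/3
  d12 = d5*5 = 85
Walk from origin (0, 0):
  seg 1: right by d7 = 27 → (27, 0)
  seg 2: up by d5 = 17 → (27, 17)
  seg 3: down by d2 = 5 → (27, 12)
  seg 4: down by d5 = 17 → (27, -5)
  seg 5: left by d7 = 27 → (0, -5)
  seg 6: down by d2 = 5 → (0, -10)
  seg 7: left by d10 = -899/2 → (899/2, -10)
  seg 8: up by d5 = 17 → (899/2, 7)
  seg 9: right by d7 = 27 → (953/2, 7)

d6 = 73/2
d7 = 27
d8 = 146
d9 = -23/2
d10 = -899/2
d11 = 14/3
d12 = 85
endpoint = (953/2, 7)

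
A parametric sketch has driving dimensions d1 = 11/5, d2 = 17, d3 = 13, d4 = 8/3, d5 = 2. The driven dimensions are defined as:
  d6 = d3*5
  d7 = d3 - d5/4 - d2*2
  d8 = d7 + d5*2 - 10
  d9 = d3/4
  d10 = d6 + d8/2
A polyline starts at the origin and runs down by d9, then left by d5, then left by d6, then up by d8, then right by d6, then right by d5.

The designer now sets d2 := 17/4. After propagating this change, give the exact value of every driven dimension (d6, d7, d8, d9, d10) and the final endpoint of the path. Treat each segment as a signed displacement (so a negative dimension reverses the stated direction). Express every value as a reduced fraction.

Apply edit: d2 := 17/4
  d6 = d3*5 = 65
  d7 = d3 - d5/4 - d2*2 = 4
  d8 = d7 + d5*2 - 10 = -2
  d9 = d3/4 = 13/4
  d10 = d6 + d8/2 = 64
Walk from origin (0, 0):
  seg 1: down by d9 = 13/4 → (0, -13/4)
  seg 2: left by d5 = 2 → (-2, -13/4)
  seg 3: left by d6 = 65 → (-67, -13/4)
  seg 4: up by d8 = -2 → (-67, -21/4)
  seg 5: right by d6 = 65 → (-2, -21/4)
  seg 6: right by d5 = 2 → (0, -21/4)

d6 = 65
d7 = 4
d8 = -2
d9 = 13/4
d10 = 64
endpoint = (0, -21/4)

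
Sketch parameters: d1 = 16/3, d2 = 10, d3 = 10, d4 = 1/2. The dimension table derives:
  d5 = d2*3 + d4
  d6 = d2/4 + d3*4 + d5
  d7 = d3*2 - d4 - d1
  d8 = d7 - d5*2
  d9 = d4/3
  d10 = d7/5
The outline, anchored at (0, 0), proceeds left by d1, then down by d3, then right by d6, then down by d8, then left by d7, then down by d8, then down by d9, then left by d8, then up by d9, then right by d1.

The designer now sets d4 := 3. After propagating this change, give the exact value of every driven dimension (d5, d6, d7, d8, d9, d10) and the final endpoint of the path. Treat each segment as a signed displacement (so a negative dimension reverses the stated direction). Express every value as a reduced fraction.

Apply edit: d4 := 3
  d5 = d2*3 + d4 = 33
  d6 = d2/4 + d3*4 + d5 = 151/2
  d7 = d3*2 - d4 - d1 = 35/3
  d8 = d7 - d5*2 = -163/3
  d9 = d4/3 = 1
  d10 = d7/5 = 7/3
Walk from origin (0, 0):
  seg 1: left by d1 = 16/3 → (-16/3, 0)
  seg 2: down by d3 = 10 → (-16/3, -10)
  seg 3: right by d6 = 151/2 → (421/6, -10)
  seg 4: down by d8 = -163/3 → (421/6, 133/3)
  seg 5: left by d7 = 35/3 → (117/2, 133/3)
  seg 6: down by d8 = -163/3 → (117/2, 296/3)
  seg 7: down by d9 = 1 → (117/2, 293/3)
  seg 8: left by d8 = -163/3 → (677/6, 293/3)
  seg 9: up by d9 = 1 → (677/6, 296/3)
  seg 10: right by d1 = 16/3 → (709/6, 296/3)

d5 = 33
d6 = 151/2
d7 = 35/3
d8 = -163/3
d9 = 1
d10 = 7/3
endpoint = (709/6, 296/3)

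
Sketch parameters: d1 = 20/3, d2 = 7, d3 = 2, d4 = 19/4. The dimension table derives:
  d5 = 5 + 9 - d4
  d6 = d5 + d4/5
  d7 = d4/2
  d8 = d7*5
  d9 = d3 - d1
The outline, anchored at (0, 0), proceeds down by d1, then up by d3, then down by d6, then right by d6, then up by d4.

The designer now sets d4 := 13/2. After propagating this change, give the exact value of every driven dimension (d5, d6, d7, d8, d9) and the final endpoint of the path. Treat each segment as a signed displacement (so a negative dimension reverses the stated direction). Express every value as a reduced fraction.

d5 = 15/2
d6 = 44/5
d7 = 13/4
d8 = 65/4
d9 = -14/3
endpoint = (44/5, -209/30)

Apply edit: d4 := 13/2
  d5 = 5 + 9 - d4 = 15/2
  d6 = d5 + d4/5 = 44/5
  d7 = d4/2 = 13/4
  d8 = d7*5 = 65/4
  d9 = d3 - d1 = -14/3
Walk from origin (0, 0):
  seg 1: down by d1 = 20/3 → (0, -20/3)
  seg 2: up by d3 = 2 → (0, -14/3)
  seg 3: down by d6 = 44/5 → (0, -202/15)
  seg 4: right by d6 = 44/5 → (44/5, -202/15)
  seg 5: up by d4 = 13/2 → (44/5, -209/30)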